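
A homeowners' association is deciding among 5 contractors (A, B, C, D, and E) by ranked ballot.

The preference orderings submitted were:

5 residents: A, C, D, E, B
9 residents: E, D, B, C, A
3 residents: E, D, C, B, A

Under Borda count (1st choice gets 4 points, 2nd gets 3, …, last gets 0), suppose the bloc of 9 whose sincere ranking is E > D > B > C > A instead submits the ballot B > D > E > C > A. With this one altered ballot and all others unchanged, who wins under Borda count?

D

Borda totals with the altered ballot: A 20, B 39, C 30, D 46, E 35.
The switch changes the winner from E to D.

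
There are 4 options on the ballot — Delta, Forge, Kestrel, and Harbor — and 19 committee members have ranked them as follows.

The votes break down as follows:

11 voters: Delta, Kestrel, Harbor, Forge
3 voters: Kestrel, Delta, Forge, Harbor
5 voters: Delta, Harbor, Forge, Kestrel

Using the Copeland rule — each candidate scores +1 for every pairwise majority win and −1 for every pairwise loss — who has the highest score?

Delta

Pairwise results:
  Delta vs Forge: Delta wins 19–0.
  Delta vs Kestrel: Delta wins 16–3.
  Delta vs Harbor: Delta wins 19–0.
  Forge vs Kestrel: Kestrel wins 14–5.
  Forge vs Harbor: Harbor wins 16–3.
  Kestrel vs Harbor: Kestrel wins 14–5.
Copeland scores (wins − losses):
  Delta: 3 − 0 = 3
  Forge: 0 − 3 = -3
  Kestrel: 2 − 1 = 1
  Harbor: 1 − 2 = -1
Delta has the best Copeland score.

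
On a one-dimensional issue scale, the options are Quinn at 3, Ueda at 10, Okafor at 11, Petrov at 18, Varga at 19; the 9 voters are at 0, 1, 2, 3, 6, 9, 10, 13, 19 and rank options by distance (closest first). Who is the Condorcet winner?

With single-peaked preferences on a line, the Condorcet winner is the candidate closest to the median voter.
The median voter (position 6) is closest to Quinn at 3.
Check: Quinn vs Ueda — voters closer to Quinn: 5 of 9.

Quinn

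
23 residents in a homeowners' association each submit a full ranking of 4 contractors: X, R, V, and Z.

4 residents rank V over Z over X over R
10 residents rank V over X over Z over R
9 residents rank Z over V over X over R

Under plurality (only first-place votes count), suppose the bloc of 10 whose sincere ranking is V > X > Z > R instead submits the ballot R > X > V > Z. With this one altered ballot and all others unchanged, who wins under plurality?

R

First-place totals with the altered ballot: X 0, R 10, V 4, Z 9.
The switch changes the winner from V to R.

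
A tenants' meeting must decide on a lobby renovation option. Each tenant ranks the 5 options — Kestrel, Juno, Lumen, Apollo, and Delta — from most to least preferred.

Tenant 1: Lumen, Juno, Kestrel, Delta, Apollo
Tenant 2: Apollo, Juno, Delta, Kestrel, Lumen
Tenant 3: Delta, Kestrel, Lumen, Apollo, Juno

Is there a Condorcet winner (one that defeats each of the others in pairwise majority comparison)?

No

Head-to-head results (3 voters total):
Kestrel vs Juno: Juno wins 2–1.
Kestrel vs Lumen: Kestrel wins 2–1.
Kestrel vs Apollo: Kestrel wins 2–1.
Kestrel vs Delta: Delta wins 2–1.
Juno vs Lumen: Lumen wins 2–1.
Juno vs Apollo: Apollo wins 2–1.
Juno vs Delta: Juno wins 2–1.
Lumen vs Apollo: Lumen wins 2–1.
Lumen vs Delta: Delta wins 2–1.
Apollo vs Delta: Delta wins 2–1.
No candidate beats all others: Kestrel beats Lumen beats Juno beats Kestrel, a majority cycle.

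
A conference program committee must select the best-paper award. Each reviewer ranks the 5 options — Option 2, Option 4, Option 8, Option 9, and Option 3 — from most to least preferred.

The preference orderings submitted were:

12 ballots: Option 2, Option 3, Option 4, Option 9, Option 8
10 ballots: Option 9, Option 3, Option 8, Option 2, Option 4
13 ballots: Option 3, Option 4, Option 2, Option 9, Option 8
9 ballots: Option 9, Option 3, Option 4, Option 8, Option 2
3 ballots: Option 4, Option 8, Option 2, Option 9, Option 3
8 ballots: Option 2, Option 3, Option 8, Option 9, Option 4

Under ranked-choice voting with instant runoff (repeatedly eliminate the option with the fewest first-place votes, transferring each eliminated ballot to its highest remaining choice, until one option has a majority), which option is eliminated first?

Round 1: Option 2 20, Option 9 19, Option 3 13, Option 4 3, Option 8 0. Option 8 has the fewest and is eliminated.
Round 2: Option 2 20, Option 9 19, Option 3 13, Option 4 3. Option 4 has the fewest and is eliminated.
Round 3: Option 2 23, Option 9 19, Option 3 13. Option 3 has the fewest and is eliminated.
Round 4: Option 2 36, Option 9 19. Option 2 has a majority.

Option 8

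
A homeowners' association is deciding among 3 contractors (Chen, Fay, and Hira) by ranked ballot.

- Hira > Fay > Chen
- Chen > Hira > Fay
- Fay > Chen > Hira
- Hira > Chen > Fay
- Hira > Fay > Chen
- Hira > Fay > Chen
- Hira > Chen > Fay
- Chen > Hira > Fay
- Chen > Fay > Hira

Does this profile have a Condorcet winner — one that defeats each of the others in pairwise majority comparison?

Head-to-head results (9 voters total):
Chen vs Fay: Chen wins 5–4.
Chen vs Hira: Hira wins 5–4.
Fay vs Hira: Hira wins 7–2.
Hira beats each rival — Chen (5–4), Fay (7–2) — so Hira is the Condorcet winner.

Yes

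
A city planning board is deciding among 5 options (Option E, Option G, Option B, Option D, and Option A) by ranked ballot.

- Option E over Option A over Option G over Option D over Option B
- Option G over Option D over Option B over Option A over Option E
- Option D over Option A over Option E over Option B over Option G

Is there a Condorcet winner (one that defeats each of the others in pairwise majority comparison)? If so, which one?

Head-to-head results (3 voters total):
Option E vs Option G: Option E wins 2–1.
Option E vs Option B: Option E wins 2–1.
Option E vs Option D: Option D wins 2–1.
Option E vs Option A: Option A wins 2–1.
Option G vs Option B: Option G wins 2–1.
Option G vs Option D: Option G wins 2–1.
Option G vs Option A: Option A wins 2–1.
Option B vs Option D: Option D wins 3–0.
Option B vs Option A: Option A wins 2–1.
Option D vs Option A: Option D wins 2–1.
No candidate beats all others: Option E beats Option G beats Option D beats Option E, a majority cycle.

No Condorcet winner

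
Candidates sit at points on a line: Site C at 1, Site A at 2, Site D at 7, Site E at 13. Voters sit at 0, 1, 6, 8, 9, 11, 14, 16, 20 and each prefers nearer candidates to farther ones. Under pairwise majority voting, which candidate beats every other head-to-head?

With single-peaked preferences on a line, the Condorcet winner is the candidate closest to the median voter.
The median voter (position 9) is closest to Site D at 7.
Check: Site D vs Site A — voters closer to Site D: 7 of 9.

Site D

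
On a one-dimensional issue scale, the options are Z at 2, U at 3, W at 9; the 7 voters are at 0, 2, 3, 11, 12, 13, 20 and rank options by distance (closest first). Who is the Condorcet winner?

With single-peaked preferences on a line, the Condorcet winner is the candidate closest to the median voter.
The median voter (position 11) is closest to W at 9.
Check: W vs Z — voters closer to W: 4 of 7.

W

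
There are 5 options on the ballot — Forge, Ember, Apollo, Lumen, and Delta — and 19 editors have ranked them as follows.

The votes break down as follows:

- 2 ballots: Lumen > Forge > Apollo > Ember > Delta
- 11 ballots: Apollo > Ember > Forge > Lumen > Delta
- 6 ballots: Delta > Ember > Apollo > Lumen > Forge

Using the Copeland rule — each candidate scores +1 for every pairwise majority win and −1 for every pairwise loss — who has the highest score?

Pairwise results:
  Forge vs Ember: Ember wins 17–2.
  Forge vs Apollo: Apollo wins 17–2.
  Forge vs Lumen: Forge wins 11–8.
  Forge vs Delta: Forge wins 13–6.
  Ember vs Apollo: Apollo wins 13–6.
  Ember vs Lumen: Ember wins 17–2.
  Ember vs Delta: Ember wins 13–6.
  Apollo vs Lumen: Apollo wins 17–2.
  Apollo vs Delta: Apollo wins 13–6.
  Lumen vs Delta: Lumen wins 13–6.
Copeland scores (wins − losses):
  Forge: 2 − 2 = 0
  Ember: 3 − 1 = 2
  Apollo: 4 − 0 = 4
  Lumen: 1 − 3 = -2
  Delta: 0 − 4 = -4
Apollo has the best Copeland score.

Apollo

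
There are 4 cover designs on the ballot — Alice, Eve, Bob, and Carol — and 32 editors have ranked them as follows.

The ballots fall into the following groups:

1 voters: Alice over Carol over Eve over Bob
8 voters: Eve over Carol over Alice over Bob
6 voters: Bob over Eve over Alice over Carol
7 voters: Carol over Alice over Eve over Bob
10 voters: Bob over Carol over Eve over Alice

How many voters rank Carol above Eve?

18

Ballots ranking Carol above Eve: 1+7+10 = 18.
Ballots ranking Eve above Carol: 8+6 = 14.
So 18 of 32 voters prefer Carol to Eve.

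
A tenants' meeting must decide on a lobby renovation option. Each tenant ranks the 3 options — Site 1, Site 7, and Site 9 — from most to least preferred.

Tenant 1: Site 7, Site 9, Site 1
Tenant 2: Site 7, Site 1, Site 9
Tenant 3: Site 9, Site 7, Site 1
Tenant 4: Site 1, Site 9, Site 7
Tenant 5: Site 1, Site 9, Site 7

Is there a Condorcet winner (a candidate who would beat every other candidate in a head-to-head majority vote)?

Head-to-head results (5 voters total):
Site 1 vs Site 7: Site 7 wins 3–2.
Site 1 vs Site 9: Site 1 wins 3–2.
Site 7 vs Site 9: Site 9 wins 3–2.
No candidate beats all others: Site 1 beats Site 9 beats Site 7 beats Site 1, a majority cycle.

No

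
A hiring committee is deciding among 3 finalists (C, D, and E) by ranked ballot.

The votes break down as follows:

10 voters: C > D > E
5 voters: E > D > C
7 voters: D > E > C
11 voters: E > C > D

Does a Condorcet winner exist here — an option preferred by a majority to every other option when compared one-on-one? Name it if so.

No Condorcet winner

Head-to-head results (33 voters total):
C vs D: C wins 21–12.
C vs E: E wins 23–10.
D vs E: D wins 17–16.
No candidate beats all others: C beats D beats E beats C, a majority cycle.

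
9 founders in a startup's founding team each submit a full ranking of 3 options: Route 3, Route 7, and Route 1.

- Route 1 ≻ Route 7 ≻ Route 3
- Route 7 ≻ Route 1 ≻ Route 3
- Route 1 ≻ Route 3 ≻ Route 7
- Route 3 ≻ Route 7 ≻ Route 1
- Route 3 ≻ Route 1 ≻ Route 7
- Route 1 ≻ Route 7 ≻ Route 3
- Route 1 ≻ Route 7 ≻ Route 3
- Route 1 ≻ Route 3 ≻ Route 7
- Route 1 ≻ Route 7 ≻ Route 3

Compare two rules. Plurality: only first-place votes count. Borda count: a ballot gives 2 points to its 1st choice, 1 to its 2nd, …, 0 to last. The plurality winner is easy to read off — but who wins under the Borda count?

Route 1

Plurality first-place counts: Route 3 2, Route 7 1, Route 1 6 → Route 1.
Borda totals: Route 3 6, Route 7 7, Route 1 14 → Route 1.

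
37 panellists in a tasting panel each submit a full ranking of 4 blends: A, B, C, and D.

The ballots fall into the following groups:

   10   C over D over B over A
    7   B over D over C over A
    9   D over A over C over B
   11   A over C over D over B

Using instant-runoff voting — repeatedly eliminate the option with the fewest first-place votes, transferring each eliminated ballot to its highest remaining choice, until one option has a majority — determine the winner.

Round 1: A 11, C 10, D 9, B 7. B has the fewest and is eliminated.
Round 2: D 16, A 11, C 10. C has the fewest and is eliminated.
Round 3: D 26, A 11. D has a majority.

D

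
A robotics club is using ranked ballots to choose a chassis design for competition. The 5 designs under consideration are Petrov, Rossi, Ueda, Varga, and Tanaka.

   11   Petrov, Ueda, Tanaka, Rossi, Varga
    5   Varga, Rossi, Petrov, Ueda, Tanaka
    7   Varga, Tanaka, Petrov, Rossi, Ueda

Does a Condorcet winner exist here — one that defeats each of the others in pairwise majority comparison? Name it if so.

Head-to-head results (23 voters total):
Petrov vs Rossi: Petrov wins 18–5.
Petrov vs Ueda: Petrov wins 23–0.
Petrov vs Varga: Varga wins 12–11.
Petrov vs Tanaka: Petrov wins 16–7.
Rossi vs Ueda: Rossi wins 12–11.
Rossi vs Varga: Varga wins 12–11.
Rossi vs Tanaka: Tanaka wins 18–5.
Ueda vs Varga: Varga wins 12–11.
Ueda vs Tanaka: Ueda wins 16–7.
Varga vs Tanaka: Varga wins 12–11.
Varga beats each rival — Petrov (12–11), Rossi (12–11), Ueda (12–11), Tanaka (12–11) — so Varga is the Condorcet winner.

Varga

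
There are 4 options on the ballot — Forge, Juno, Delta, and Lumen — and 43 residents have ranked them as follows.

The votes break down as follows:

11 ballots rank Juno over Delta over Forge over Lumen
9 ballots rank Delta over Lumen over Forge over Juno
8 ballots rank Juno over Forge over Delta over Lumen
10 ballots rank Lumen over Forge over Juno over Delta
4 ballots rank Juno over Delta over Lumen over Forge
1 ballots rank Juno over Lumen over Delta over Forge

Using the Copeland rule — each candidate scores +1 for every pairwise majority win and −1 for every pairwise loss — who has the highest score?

Pairwise results:
  Forge vs Juno: Juno wins 24–19.
  Forge vs Delta: Delta wins 25–18.
  Forge vs Lumen: Lumen wins 24–19.
  Juno vs Delta: Juno wins 34–9.
  Juno vs Lumen: Juno wins 24–19.
  Delta vs Lumen: Delta wins 32–11.
Copeland scores (wins − losses):
  Forge: 0 − 3 = -3
  Juno: 3 − 0 = 3
  Delta: 2 − 1 = 1
  Lumen: 1 − 2 = -1
Juno has the best Copeland score.

Juno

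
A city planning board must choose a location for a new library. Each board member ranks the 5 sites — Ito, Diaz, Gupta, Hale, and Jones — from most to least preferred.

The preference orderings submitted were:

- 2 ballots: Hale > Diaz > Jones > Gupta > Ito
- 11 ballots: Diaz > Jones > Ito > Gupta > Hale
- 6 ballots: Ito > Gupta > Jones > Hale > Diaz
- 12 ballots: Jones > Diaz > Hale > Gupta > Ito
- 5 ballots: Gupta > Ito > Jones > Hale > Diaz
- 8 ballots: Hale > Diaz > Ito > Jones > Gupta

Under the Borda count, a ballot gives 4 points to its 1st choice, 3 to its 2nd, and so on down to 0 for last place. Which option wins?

Jones

Borda scores:
  Ito: 2·0 + 11·2 + 6·4 + 12·0 + 5·3 + 8·2 = 77
  Diaz: 2·3 + 11·4 + 6·0 + 12·3 + 5·0 + 8·3 = 110
  Gupta: 2·1 + 11·1 + 6·3 + 12·1 + 5·4 + 8·0 = 63
  Hale: 2·4 + 11·0 + 6·1 + 12·2 + 5·1 + 8·4 = 75
  Jones: 2·2 + 11·3 + 6·2 + 12·4 + 5·2 + 8·1 = 115
Jones has the highest total.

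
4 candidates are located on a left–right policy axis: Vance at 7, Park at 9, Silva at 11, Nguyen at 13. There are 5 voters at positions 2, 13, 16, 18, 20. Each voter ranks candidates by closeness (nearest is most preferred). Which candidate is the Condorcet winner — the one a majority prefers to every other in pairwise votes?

With single-peaked preferences on a line, the Condorcet winner is the candidate closest to the median voter.
The median voter (position 16) is closest to Nguyen at 13.
Check: Nguyen vs Vance — voters closer to Nguyen: 4 of 5.

Nguyen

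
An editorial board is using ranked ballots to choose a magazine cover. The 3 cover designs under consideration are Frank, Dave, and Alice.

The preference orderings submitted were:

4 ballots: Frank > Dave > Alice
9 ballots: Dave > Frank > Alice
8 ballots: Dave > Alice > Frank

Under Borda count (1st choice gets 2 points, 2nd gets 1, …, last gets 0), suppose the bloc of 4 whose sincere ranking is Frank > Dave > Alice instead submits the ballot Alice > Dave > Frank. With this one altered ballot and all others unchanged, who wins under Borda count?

Borda totals with the altered ballot: Frank 9, Dave 38, Alice 16.
The winner is unchanged: still Dave.

Dave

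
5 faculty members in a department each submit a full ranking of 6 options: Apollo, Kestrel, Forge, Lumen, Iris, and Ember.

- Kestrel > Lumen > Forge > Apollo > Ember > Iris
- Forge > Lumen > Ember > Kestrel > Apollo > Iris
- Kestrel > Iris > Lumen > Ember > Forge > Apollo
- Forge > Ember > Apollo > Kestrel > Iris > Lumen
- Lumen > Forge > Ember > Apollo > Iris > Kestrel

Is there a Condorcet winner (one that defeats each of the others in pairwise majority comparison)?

No

Head-to-head results (5 voters total):
Apollo vs Kestrel: Kestrel wins 3–2.
Apollo vs Forge: Forge wins 5–0.
Apollo vs Lumen: Lumen wins 4–1.
Apollo vs Iris: Apollo wins 4–1.
Apollo vs Ember: Ember wins 4–1.
Kestrel vs Forge: Forge wins 3–2.
Kestrel vs Lumen: Kestrel wins 3–2.
Kestrel vs Iris: Kestrel wins 4–1.
Kestrel vs Ember: Ember wins 3–2.
Forge vs Lumen: Lumen wins 3–2.
Forge vs Iris: Forge wins 4–1.
Forge vs Ember: Forge wins 4–1.
Lumen vs Iris: Lumen wins 3–2.
Lumen vs Ember: Lumen wins 4–1.
Iris vs Ember: Ember wins 4–1.
No candidate beats all others: Kestrel beats Lumen beats Forge beats Kestrel, a majority cycle.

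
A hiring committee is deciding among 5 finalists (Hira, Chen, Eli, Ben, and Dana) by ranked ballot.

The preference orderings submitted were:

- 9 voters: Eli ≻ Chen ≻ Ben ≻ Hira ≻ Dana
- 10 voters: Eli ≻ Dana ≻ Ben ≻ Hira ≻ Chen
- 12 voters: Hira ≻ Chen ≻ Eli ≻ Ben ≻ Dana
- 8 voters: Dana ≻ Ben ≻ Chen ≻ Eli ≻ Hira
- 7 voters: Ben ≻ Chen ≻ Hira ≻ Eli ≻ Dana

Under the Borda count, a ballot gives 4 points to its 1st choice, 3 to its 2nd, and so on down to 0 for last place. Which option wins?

Borda scores:
  Hira: 9·1 + 10·1 + 12·4 + 8·0 + 7·2 = 81
  Chen: 9·3 + 10·0 + 12·3 + 8·2 + 7·3 = 100
  Eli: 9·4 + 10·4 + 12·2 + 8·1 + 7·1 = 115
  Ben: 9·2 + 10·2 + 12·1 + 8·3 + 7·4 = 102
  Dana: 9·0 + 10·3 + 12·0 + 8·4 + 7·0 = 62
Eli has the highest total.

Eli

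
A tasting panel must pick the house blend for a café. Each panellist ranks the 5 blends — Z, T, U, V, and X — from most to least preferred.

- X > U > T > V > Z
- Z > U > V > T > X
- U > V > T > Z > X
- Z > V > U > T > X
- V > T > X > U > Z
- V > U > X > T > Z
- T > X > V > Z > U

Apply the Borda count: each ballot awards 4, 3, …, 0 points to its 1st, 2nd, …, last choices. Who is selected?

Borda scores:
  Z: 0 + 4 + 1 + 4 + 0 + 0 + 1 = 10
  T: 2 + 1 + 2 + 1 + 3 + 1 + 4 = 14
  U: 3 + 3 + 4 + 2 + 1 + 3 + 0 = 16
  V: 1 + 2 + 3 + 3 + 4 + 4 + 2 = 19
  X: 4 + 0 + 0 + 0 + 2 + 2 + 3 = 11
V has the highest total.

V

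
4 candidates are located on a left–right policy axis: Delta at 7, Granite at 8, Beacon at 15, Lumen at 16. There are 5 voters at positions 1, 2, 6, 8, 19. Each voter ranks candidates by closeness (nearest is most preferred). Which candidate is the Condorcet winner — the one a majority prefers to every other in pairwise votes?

Delta

With single-peaked preferences on a line, the Condorcet winner is the candidate closest to the median voter.
The median voter (position 6) is closest to Delta at 7.
Check: Delta vs Lumen — voters closer to Delta: 4 of 5.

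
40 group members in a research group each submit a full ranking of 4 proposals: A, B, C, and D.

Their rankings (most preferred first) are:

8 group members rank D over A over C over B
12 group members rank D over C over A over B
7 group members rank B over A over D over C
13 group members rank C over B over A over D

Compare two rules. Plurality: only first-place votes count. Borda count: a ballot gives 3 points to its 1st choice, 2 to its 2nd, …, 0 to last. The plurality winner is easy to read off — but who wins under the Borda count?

C

Plurality first-place counts: A 0, B 7, C 13, D 20 → D.
Borda totals: A 55, B 47, C 71, D 67 → C.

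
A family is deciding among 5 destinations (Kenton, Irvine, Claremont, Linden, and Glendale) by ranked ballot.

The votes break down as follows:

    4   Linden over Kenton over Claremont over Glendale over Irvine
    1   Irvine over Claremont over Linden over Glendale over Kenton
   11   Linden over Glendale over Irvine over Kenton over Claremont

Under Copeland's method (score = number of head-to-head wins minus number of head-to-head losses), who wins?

Pairwise results:
  Kenton vs Irvine: Irvine wins 12–4.
  Kenton vs Claremont: Kenton wins 15–1.
  Kenton vs Linden: Linden wins 16–0.
  Kenton vs Glendale: Glendale wins 12–4.
  Irvine vs Claremont: Irvine wins 12–4.
  Irvine vs Linden: Linden wins 15–1.
  Irvine vs Glendale: Glendale wins 15–1.
  Claremont vs Linden: Linden wins 15–1.
  Claremont vs Glendale: Glendale wins 11–5.
  Linden vs Glendale: Linden wins 16–0.
Copeland scores (wins − losses):
  Kenton: 1 − 3 = -2
  Irvine: 2 − 2 = 0
  Claremont: 0 − 4 = -4
  Linden: 4 − 0 = 4
  Glendale: 3 − 1 = 2
Linden has the best Copeland score.

Linden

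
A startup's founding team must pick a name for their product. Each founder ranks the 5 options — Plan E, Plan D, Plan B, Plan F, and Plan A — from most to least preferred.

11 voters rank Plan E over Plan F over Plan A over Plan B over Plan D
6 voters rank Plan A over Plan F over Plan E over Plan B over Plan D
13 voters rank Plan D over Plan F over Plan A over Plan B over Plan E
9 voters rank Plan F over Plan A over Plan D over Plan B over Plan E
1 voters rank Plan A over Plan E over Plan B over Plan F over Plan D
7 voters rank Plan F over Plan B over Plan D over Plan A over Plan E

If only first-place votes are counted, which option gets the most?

First-place vote totals:
  Plan E: 11
  Plan D: 13
  Plan B: 0
  Plan F: 16
  Plan A: 7
Plan F has the most first-place votes.

Plan F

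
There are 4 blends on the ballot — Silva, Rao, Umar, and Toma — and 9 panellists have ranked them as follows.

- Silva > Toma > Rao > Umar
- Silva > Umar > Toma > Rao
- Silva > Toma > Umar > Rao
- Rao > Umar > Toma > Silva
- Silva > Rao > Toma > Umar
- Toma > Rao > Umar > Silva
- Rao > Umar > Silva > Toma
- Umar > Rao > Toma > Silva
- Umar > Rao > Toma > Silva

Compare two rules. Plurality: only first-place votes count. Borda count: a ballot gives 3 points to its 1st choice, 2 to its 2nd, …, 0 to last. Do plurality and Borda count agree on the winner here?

Plurality first-place counts: Silva 4, Rao 2, Umar 2, Toma 1 → Silva.
Borda totals: Silva 13, Rao 15, Umar 14, Toma 12 → Rao.
The two rules disagree: plurality picks Silva, Borda picks Rao.

No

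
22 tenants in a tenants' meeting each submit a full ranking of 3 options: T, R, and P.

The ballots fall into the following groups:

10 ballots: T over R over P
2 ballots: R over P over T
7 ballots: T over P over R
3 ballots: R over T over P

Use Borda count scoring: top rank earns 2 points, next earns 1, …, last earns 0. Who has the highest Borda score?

Borda scores:
  T: 10·2 + 2·0 + 7·2 + 3·1 = 37
  R: 10·1 + 2·2 + 7·0 + 3·2 = 20
  P: 10·0 + 2·1 + 7·1 + 3·0 = 9
T has the highest total.

T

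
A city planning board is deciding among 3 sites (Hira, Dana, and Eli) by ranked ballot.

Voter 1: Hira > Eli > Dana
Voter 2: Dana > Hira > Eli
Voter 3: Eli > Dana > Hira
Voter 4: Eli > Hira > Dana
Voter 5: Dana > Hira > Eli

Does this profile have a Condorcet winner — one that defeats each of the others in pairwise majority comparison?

Head-to-head results (5 voters total):
Hira vs Dana: Dana wins 3–2.
Hira vs Eli: Hira wins 3–2.
Dana vs Eli: Eli wins 3–2.
No candidate beats all others: Hira beats Eli beats Dana beats Hira, a majority cycle.

No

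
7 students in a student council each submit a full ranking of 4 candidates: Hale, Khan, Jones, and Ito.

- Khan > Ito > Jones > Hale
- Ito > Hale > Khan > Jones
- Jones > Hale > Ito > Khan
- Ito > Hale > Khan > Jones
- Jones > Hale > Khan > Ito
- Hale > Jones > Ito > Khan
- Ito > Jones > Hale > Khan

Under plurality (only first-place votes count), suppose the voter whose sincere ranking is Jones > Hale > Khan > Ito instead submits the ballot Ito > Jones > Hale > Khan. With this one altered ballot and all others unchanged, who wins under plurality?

First-place totals with the altered ballot: Hale 1, Khan 1, Jones 1, Ito 4.
The winner is unchanged: still Ito.

Ito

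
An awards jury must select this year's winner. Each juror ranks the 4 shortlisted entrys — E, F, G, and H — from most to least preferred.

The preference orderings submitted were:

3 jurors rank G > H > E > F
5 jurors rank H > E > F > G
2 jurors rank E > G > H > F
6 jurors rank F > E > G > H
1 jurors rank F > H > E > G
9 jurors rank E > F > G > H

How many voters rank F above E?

7

Ballots ranking F above E: 6+1 = 7.
Ballots ranking E above F: 3+5+2+9 = 19.
So 7 of 26 voters prefer F to E.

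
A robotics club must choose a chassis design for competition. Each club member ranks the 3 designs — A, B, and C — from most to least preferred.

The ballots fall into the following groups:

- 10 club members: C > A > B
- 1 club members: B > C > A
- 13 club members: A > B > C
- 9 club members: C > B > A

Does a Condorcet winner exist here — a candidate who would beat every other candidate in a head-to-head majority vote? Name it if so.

C

Head-to-head results (33 voters total):
A vs B: A wins 23–10.
A vs C: C wins 20–13.
B vs C: C wins 19–14.
C beats each rival — A (20–13), B (19–14) — so C is the Condorcet winner.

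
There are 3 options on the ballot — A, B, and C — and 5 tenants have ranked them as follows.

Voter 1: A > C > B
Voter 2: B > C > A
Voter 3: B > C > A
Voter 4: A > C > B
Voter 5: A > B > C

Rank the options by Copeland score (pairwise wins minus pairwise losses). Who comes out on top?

A

Pairwise results:
  A vs B: A wins 3–2.
  A vs C: A wins 3–2.
  B vs C: B wins 3–2.
Copeland scores (wins − losses):
  A: 2 − 0 = 2
  B: 1 − 1 = 0
  C: 0 − 2 = -2
A has the best Copeland score.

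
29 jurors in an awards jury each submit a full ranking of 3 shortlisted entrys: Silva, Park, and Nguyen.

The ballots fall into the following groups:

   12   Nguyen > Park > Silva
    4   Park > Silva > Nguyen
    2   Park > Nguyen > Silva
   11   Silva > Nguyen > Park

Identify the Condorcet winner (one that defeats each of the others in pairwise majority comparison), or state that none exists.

None — there is no Condorcet winner

Head-to-head results (29 voters total):
Silva vs Park: Park wins 18–11.
Silva vs Nguyen: Silva wins 15–14.
Park vs Nguyen: Nguyen wins 23–6.
No candidate beats all others: Silva beats Nguyen beats Park beats Silva, a majority cycle.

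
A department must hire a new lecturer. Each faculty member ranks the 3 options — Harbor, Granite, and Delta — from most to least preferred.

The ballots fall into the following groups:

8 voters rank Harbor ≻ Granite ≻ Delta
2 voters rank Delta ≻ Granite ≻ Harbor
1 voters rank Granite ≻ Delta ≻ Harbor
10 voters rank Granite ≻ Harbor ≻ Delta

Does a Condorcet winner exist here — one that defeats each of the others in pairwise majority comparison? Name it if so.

Head-to-head results (21 voters total):
Harbor vs Granite: Granite wins 13–8.
Harbor vs Delta: Harbor wins 18–3.
Granite vs Delta: Granite wins 19–2.
Granite beats each rival — Harbor (13–8), Delta (19–2) — so Granite is the Condorcet winner.

Granite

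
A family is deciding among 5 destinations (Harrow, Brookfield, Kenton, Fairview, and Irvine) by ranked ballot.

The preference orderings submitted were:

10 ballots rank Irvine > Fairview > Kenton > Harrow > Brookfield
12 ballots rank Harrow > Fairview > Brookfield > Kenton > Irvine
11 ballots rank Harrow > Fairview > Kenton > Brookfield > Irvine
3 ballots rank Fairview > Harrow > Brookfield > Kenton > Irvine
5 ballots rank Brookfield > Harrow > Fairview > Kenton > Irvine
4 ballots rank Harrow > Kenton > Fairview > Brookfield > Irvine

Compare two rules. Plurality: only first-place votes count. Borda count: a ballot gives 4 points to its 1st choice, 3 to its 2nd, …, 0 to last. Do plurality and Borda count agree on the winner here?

Plurality first-place counts: Harrow 27, Brookfield 5, Kenton 0, Fairview 3, Irvine 10 → Harrow.
Borda totals: Harrow 142, Brookfield 65, Kenton 74, Fairview 129, Irvine 40 → Harrow.
The two rules agree on Harrow.

Yes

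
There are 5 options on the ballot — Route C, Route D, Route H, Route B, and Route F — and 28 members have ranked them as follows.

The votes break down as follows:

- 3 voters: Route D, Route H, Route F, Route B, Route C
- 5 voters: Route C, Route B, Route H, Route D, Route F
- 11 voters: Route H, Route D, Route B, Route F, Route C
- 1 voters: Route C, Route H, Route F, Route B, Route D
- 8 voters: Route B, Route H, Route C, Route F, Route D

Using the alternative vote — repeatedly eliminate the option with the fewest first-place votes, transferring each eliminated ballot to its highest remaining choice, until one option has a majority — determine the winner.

Route H

Round 1: Route H 11, Route B 8, Route C 6, Route D 3, Route F 0. Route F has the fewest and is eliminated.
Round 2: Route H 11, Route B 8, Route C 6, Route D 3. Route D has the fewest and is eliminated.
Round 3: Route H 14, Route B 8, Route C 6. Route C has the fewest and is eliminated.
Round 4: Route H 15, Route B 13. Route H has a majority.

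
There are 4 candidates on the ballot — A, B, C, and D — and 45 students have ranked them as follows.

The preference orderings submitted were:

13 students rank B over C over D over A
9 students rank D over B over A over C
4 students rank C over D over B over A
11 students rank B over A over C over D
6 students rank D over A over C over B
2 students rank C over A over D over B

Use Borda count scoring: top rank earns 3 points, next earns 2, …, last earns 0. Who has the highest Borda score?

B

Borda scores:
  A: 13·0 + 9·1 + 4·0 + 11·2 + 6·2 + 2·2 = 47
  B: 13·3 + 9·2 + 4·1 + 11·3 + 6·0 + 2·0 = 94
  C: 13·2 + 9·0 + 4·3 + 11·1 + 6·1 + 2·3 = 61
  D: 13·1 + 9·3 + 4·2 + 11·0 + 6·3 + 2·1 = 68
B has the highest total.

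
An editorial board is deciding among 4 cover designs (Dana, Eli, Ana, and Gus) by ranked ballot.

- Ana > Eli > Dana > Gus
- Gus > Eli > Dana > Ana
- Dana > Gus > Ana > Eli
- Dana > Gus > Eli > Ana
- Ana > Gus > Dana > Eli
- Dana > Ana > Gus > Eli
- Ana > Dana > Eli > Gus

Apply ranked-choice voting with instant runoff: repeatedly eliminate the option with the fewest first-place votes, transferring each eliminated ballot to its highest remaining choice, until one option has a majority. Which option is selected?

Dana

Round 1: Dana 3, Ana 3, Gus 1, Eli 0. Eli has the fewest and is eliminated.
Round 2: Dana 3, Ana 3, Gus 1. Gus has the fewest and is eliminated.
Round 3: Dana 4, Ana 3. Dana has a majority.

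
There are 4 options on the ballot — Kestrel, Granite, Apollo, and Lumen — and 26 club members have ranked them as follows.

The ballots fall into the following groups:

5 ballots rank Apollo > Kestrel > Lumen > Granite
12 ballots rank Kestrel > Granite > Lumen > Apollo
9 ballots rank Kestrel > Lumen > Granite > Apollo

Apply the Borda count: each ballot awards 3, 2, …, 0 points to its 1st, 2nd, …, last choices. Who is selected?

Borda scores:
  Kestrel: 5·2 + 12·3 + 9·3 = 73
  Granite: 5·0 + 12·2 + 9·1 = 33
  Apollo: 5·3 + 12·0 + 9·0 = 15
  Lumen: 5·1 + 12·1 + 9·2 = 35
Kestrel has the highest total.

Kestrel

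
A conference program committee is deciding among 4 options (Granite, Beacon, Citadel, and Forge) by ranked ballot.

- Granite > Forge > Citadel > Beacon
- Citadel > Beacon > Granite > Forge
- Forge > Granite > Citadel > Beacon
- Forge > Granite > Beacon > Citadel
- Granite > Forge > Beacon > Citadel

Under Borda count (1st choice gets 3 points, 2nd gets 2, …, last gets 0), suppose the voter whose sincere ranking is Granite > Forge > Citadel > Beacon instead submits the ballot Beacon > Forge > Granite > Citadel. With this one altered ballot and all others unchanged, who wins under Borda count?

Forge

Borda totals with the altered ballot: Granite 9, Beacon 7, Citadel 4, Forge 10.
The switch changes the winner from Granite to Forge.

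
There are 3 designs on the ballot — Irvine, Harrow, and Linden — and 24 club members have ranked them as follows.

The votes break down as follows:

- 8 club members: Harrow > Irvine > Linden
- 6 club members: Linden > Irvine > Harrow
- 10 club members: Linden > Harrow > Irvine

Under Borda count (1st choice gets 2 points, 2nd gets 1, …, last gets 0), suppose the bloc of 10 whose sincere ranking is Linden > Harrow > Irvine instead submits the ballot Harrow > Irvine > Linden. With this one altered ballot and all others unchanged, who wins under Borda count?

Borda totals with the altered ballot: Irvine 24, Harrow 36, Linden 12.
The switch changes the winner from Linden to Harrow.

Harrow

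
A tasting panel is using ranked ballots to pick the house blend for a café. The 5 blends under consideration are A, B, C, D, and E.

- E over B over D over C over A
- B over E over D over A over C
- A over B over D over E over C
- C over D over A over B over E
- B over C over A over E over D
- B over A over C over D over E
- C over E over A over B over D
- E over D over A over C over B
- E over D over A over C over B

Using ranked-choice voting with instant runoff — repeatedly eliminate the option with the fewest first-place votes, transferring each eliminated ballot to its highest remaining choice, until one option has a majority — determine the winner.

Round 1: B 3, E 3, C 2, A 1, D 0. D has the fewest and is eliminated.
Round 2: B 3, E 3, C 2, A 1. A has the fewest and is eliminated.
Round 3: B 4, E 3, C 2. C has the fewest and is eliminated.
Round 4: B 5, E 4. B has a majority.

B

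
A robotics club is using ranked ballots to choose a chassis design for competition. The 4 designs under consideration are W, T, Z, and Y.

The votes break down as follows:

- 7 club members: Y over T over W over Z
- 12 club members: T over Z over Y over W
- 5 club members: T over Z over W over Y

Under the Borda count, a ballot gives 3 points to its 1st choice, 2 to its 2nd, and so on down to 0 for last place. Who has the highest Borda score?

Borda scores:
  W: 7·1 + 12·0 + 5·1 = 12
  T: 7·2 + 12·3 + 5·3 = 65
  Z: 7·0 + 12·2 + 5·2 = 34
  Y: 7·3 + 12·1 + 5·0 = 33
T has the highest total.

T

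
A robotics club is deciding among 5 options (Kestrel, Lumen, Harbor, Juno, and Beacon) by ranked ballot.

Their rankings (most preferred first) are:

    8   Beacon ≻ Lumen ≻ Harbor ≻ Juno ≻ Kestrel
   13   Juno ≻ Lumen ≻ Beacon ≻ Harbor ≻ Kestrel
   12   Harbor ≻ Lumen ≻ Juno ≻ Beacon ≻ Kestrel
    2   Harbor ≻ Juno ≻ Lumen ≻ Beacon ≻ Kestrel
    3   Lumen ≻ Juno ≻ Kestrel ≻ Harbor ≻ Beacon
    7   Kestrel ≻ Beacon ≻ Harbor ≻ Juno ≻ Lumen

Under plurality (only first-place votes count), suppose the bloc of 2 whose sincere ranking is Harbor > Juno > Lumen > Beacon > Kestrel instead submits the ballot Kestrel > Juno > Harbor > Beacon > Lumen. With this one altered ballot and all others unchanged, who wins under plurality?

First-place totals with the altered ballot: Kestrel 9, Lumen 3, Harbor 12, Juno 13, Beacon 8.
The switch changes the winner from Harbor to Juno.

Juno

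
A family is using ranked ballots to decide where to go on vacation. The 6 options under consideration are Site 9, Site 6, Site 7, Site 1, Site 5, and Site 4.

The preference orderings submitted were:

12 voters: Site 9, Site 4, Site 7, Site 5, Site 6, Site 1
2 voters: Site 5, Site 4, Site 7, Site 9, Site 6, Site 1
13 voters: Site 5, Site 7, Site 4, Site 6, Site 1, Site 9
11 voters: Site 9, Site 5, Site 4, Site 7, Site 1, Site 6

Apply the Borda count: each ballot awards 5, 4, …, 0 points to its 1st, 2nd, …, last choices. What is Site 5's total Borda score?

143

Borda scores:
  Site 9: 12·5 + 2·2 + 13·0 + 11·5 = 119
  Site 6: 12·1 + 2·1 + 13·2 + 11·0 = 40
  Site 7: 12·3 + 2·3 + 13·4 + 11·2 = 116
  Site 1: 12·0 + 2·0 + 13·1 + 11·1 = 24
  Site 5: 12·2 + 2·5 + 13·5 + 11·4 = 143
  Site 4: 12·4 + 2·4 + 13·3 + 11·3 = 128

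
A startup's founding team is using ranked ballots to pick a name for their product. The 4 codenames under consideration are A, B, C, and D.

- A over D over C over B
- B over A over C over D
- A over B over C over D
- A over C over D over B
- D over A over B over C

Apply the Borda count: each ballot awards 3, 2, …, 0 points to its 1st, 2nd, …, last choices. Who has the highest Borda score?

A

Borda scores:
  A: 3 + 2 + 3 + 3 + 2 = 13
  B: 0 + 3 + 2 + 0 + 1 = 6
  C: 1 + 1 + 1 + 2 + 0 = 5
  D: 2 + 0 + 0 + 1 + 3 = 6
A has the highest total.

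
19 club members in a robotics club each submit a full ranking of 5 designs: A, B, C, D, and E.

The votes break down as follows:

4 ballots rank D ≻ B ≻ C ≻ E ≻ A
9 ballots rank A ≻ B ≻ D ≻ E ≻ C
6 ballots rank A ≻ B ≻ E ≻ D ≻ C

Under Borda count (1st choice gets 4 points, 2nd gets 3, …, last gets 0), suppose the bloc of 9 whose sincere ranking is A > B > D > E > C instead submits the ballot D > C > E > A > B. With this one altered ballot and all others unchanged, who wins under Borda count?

Borda totals with the altered ballot: A 33, B 30, C 35, D 58, E 34.
The switch changes the winner from A to D.

D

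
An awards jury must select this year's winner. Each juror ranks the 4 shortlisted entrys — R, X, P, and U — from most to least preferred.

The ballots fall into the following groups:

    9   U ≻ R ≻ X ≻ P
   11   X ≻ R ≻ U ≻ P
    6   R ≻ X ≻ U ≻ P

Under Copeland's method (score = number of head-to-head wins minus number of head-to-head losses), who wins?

Pairwise results:
  R vs X: R wins 15–11.
  R vs P: R wins 26–0.
  R vs U: R wins 17–9.
  X vs P: X wins 26–0.
  X vs U: X wins 17–9.
  P vs U: U wins 26–0.
Copeland scores (wins − losses):
  R: 3 − 0 = 3
  X: 2 − 1 = 1
  P: 0 − 3 = -3
  U: 1 − 2 = -1
R has the best Copeland score.

R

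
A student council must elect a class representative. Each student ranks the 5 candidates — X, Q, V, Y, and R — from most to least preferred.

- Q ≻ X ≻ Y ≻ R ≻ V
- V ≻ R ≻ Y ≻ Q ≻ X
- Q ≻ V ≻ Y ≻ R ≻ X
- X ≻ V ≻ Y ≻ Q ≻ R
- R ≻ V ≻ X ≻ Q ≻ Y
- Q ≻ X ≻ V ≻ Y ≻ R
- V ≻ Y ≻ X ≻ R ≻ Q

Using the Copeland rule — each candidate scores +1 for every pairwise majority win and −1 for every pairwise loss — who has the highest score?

V

Pairwise results:
  X vs Q: Q wins 4–3.
  X vs V: V wins 4–3.
  X vs Y: X wins 4–3.
  X vs R: X wins 4–3.
  Q vs V: V wins 4–3.
  Q vs Y: Q wins 4–3.
  Q vs R: Q wins 4–3.
  V vs Y: V wins 6–1.
  V vs R: V wins 5–2.
  Y vs R: Y wins 5–2.
Copeland scores (wins − losses):
  X: 2 − 2 = 0
  Q: 3 − 1 = 2
  V: 4 − 0 = 4
  Y: 1 − 3 = -2
  R: 0 − 4 = -4
V has the best Copeland score.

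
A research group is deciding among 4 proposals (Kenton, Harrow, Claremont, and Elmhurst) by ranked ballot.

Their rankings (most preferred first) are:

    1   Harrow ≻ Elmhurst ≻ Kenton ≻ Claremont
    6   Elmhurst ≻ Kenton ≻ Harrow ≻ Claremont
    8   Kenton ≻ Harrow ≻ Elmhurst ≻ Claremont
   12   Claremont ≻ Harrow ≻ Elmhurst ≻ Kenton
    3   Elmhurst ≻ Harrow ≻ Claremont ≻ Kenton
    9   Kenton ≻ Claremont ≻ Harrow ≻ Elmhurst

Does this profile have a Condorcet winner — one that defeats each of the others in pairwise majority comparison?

No

Head-to-head results (39 voters total):
Kenton vs Harrow: Kenton wins 23–16.
Kenton vs Claremont: Kenton wins 24–15.
Kenton vs Elmhurst: Elmhurst wins 22–17.
Harrow vs Claremont: Claremont wins 21–18.
Harrow vs Elmhurst: Harrow wins 30–9.
Claremont vs Elmhurst: Claremont wins 21–18.
No candidate beats all others: Kenton beats Harrow beats Elmhurst beats Kenton, a majority cycle.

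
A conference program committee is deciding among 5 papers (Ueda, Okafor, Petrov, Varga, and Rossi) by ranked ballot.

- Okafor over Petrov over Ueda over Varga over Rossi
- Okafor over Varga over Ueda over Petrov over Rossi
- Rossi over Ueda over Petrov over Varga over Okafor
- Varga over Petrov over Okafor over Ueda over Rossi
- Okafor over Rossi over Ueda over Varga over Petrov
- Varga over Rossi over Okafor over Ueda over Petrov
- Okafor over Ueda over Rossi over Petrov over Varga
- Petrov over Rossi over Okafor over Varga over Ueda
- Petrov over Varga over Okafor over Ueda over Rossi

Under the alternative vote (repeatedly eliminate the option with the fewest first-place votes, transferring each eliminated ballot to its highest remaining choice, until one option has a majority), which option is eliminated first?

Round 1: Okafor 4, Petrov 2, Varga 2, Rossi 1, Ueda 0. Ueda has the fewest and is eliminated.
Round 2: Okafor 4, Petrov 2, Varga 2, Rossi 1. Rossi has the fewest and is eliminated.
Round 3: Okafor 4, Petrov 3, Varga 2. Varga has the fewest and is eliminated.
Round 4: Okafor 5, Petrov 4. Okafor has a majority.

Ueda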